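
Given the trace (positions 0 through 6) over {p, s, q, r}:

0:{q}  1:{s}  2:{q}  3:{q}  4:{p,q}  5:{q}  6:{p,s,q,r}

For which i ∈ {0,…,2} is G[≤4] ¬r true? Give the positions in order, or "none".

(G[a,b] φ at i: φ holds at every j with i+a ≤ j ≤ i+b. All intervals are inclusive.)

Evaluate at each i in [0,2]:
  i=0: ✓ (all of [0,4])
  i=1: ✓ (all of [1,5])
  i=2: ✗ (fails at j=6)

0, 1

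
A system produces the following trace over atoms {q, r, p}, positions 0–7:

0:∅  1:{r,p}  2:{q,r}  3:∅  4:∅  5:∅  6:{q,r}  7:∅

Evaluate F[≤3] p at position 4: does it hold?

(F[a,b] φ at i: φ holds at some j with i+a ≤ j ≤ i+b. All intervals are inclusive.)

Check p at each j in [4,7]:
  j=4: false
  j=5: false
  j=6: false
  j=7: false
No position in the window satisfies it → formula fails.

False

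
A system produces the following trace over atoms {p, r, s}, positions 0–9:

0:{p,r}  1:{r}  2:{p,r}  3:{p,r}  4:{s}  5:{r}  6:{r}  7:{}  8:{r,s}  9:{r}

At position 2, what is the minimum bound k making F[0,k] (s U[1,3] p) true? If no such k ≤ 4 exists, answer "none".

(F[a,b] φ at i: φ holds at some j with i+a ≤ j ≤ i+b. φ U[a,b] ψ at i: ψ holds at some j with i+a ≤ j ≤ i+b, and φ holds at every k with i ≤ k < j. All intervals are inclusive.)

Scan j = 2,3,… for (s U[1,3] p):
  j=2: fails
  j=3: fails
  j=4: fails
  j=5: fails
  j=6: fails
No j in [2,6] satisfies it → none.

none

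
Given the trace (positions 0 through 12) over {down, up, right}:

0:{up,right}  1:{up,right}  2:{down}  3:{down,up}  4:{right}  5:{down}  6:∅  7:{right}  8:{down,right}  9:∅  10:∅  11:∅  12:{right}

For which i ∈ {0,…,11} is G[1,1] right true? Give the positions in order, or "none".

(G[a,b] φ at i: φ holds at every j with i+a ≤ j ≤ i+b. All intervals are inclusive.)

0, 3, 6, 7, 11

Evaluate at each i in [0,11]:
  i=0: ✓ (all of [1,1])
  i=1: ✗ (fails at j=2)
  i=2: ✗ (fails at j=3)
  i=3: ✓ (all of [4,4])
  i=4: ✗ (fails at j=5)
  i=5: ✗ (fails at j=6)
  i=6: ✓ (all of [7,7])
  i=7: ✓ (all of [8,8])
  i=8: ✗ (fails at j=9)
  i=9: ✗ (fails at j=10)
  i=10: ✗ (fails at j=11)
  i=11: ✓ (all of [12,12])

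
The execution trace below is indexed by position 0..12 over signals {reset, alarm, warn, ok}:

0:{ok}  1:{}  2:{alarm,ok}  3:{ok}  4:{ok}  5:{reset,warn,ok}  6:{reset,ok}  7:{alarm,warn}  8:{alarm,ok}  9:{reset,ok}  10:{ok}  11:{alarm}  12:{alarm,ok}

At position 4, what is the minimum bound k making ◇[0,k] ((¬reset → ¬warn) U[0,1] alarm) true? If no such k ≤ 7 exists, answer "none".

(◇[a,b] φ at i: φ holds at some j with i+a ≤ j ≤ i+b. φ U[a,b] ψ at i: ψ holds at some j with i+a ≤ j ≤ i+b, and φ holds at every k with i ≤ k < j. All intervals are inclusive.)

2

Scan j = 4,5,… for ((¬reset → ¬warn) U[0,1] alarm):
  j=4: fails
  j=5: fails
  j=6: holds
First hit at j=6, so smallest k = 6-4 = 2.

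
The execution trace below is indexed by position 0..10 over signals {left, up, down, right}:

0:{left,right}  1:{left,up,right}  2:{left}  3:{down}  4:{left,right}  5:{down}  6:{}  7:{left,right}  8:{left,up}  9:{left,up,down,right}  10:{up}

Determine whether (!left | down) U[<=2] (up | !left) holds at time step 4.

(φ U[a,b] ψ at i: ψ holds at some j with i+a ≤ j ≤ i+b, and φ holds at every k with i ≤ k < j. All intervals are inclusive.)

Does not hold

Need some j in [4,6] with (up | !left), and (!left | down) at every k in [4,j-1].
  j=4: (up | !left) false.
  j=5: (up | !left) holds, but (!left | down) fails at k=4 → not this j.
  j=6: (up | !left) holds, but (!left | down) fails at k=4 → not this j.
No j in the window works → until fails.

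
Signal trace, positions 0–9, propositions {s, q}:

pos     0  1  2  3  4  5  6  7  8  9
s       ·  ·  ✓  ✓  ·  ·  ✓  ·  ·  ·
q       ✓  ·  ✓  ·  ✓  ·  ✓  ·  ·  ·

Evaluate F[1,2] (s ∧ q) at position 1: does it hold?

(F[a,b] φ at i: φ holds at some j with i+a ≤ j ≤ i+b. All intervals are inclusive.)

True

Check (s ∧ q) at each j in [2,3]:
  j=2: true
  j=3: false
Found at j=2 → formula holds.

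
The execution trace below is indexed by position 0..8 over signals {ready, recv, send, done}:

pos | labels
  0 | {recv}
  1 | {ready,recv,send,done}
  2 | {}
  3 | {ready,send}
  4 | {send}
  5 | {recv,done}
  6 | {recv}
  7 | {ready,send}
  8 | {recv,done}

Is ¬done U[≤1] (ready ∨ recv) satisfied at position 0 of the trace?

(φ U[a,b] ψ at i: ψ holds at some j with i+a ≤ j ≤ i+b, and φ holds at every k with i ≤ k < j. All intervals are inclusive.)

Holds

Need some j in [0,1] with (ready ∨ recv), and ¬done at every k in [0,j-1].
  j=0: (ready ∨ recv) holds; no prefix to check → satisfied.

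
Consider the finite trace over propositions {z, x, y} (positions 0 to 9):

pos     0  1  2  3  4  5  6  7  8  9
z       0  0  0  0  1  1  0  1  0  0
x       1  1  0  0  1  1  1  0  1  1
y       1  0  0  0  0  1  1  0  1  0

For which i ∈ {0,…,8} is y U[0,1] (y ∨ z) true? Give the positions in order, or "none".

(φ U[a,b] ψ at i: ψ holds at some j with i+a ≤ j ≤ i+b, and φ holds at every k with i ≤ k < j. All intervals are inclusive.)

Evaluate at each i in [0,8]:
  i=0: ✓ (rhs at j=0)
  i=1: ✗ (no rhs in [1,2])
  i=2: ✗ (no rhs in [2,3])
  i=3: ✗ (lhs fails at k=3 before rhs at j=4)
  i=4: ✓ (rhs at j=4)
  i=5: ✓ (rhs at j=5)
  i=6: ✓ (rhs at j=6)
  i=7: ✓ (rhs at j=7)
  i=8: ✓ (rhs at j=8)

0, 4, 5, 6, 7, 8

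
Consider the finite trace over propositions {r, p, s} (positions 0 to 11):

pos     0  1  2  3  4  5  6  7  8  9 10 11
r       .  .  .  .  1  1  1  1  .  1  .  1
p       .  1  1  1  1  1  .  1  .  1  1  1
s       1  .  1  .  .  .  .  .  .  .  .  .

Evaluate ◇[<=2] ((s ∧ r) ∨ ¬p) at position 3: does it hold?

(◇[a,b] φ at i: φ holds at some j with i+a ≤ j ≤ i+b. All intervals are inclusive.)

Check ((s ∧ r) ∨ ¬p) at each j in [3,5]:
  j=3: false
  j=4: false
  j=5: false
No position in the window satisfies it → formula fails.

Does not hold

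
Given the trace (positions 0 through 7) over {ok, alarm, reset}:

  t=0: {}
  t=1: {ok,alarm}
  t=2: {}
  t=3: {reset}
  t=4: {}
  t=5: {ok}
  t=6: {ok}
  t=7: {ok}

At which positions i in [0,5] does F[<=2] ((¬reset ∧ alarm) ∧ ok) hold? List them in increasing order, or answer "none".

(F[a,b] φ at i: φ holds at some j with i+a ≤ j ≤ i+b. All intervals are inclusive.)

Evaluate at each i in [0,5]:
  i=0: ✓ (witness j=1)
  i=1: ✓ (witness j=1)
  i=2: ✗ (none in [2,4])
  i=3: ✗ (none in [3,5])
  i=4: ✗ (none in [4,6])
  i=5: ✗ (none in [5,7])

0, 1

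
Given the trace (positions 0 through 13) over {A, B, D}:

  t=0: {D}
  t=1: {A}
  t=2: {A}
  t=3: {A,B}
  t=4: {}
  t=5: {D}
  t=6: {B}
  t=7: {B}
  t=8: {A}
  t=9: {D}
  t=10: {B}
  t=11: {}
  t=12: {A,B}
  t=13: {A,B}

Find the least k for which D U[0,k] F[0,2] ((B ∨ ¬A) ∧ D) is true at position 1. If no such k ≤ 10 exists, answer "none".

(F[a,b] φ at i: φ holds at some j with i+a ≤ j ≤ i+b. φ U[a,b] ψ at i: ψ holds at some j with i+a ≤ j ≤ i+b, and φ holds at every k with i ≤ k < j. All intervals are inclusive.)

Need earliest j ≥ 1 with F[0,2] ((B ∨ ¬A) ∧ D), and D at every k in [1,j-1].
  j=1: rhs fails.
  j=2: rhs fails.
  j=3: rhs holds but lhs fails at k=1.
  j=4: rhs holds but lhs fails at k=1.
  j=5: rhs holds but lhs fails at k=1.
  j=6: rhs fails.
  j=7: rhs holds but lhs fails at k=1.
  j=8: rhs holds but lhs fails at k=1.
  j=9: rhs holds but lhs fails at k=1.
  j=10: rhs fails.
  j=11: rhs fails.
No witness within the range → none.

none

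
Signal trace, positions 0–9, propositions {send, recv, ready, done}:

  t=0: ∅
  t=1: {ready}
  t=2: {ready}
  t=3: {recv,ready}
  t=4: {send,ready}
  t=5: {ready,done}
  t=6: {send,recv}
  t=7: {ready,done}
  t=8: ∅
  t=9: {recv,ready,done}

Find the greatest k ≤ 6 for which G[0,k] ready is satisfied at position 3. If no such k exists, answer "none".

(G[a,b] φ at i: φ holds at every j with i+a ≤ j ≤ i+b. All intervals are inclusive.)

ready must hold from j=3 onward; find where it first fails.
  j=3: holds
  j=4: holds
  j=5: holds
  j=6: fails
Holds on [3,5], so largest k = 2.

2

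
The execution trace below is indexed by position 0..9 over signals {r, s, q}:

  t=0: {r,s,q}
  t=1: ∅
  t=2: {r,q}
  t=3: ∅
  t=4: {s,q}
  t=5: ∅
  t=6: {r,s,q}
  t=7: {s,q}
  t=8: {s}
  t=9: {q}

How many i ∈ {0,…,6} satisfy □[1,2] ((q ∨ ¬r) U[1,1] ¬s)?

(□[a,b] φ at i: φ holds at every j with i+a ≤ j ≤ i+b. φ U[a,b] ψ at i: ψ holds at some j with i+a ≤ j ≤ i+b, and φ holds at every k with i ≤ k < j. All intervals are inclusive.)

Evaluate at each i in [0,6]:
  i=0: ✓ (all of [1,2])
  i=1: ✗ (fails at j=3)
  i=2: ✗ (fails at j=3)
  i=3: ✗ (fails at j=5)
  i=4: ✗ (fails at j=5)
  i=5: ✗ (fails at j=6)
  i=6: ✗ (fails at j=7)
Positions where it holds: {0} → 1.

1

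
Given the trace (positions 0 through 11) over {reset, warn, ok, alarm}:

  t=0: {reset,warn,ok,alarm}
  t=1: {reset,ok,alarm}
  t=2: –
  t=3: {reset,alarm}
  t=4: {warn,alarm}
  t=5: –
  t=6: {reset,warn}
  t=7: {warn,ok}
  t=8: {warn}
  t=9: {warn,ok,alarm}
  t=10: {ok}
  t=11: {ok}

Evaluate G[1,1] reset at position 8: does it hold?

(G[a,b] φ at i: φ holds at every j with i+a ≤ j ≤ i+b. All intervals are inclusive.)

Check reset at every j in [9,9]:
  j=9: false
Fails at j=9 → formula fails.

No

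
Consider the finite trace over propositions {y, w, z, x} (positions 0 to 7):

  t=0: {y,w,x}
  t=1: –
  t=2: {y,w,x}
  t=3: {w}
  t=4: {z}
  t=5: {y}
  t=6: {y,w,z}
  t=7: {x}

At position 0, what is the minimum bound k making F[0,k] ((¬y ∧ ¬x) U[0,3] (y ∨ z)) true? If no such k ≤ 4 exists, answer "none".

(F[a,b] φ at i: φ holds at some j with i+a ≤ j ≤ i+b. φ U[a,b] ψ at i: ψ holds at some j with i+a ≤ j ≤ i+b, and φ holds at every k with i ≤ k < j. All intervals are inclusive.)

0

Scan j = 0,1,… for ((¬y ∧ ¬x) U[0,3] (y ∨ z)):
  j=0: holds
First hit at j=0, so smallest k = 0-0 = 0.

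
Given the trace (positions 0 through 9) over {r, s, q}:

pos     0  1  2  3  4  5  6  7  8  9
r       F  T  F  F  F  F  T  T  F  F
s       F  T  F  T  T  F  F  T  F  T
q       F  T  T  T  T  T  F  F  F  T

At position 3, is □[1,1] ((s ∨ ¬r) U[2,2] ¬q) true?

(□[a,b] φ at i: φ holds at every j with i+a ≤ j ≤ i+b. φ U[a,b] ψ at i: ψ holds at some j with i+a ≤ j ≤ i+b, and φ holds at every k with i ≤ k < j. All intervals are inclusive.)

Check ((s ∨ ¬r) U[2,2] ¬q) at every j in [4,4]:
  j=4: holds
All positions satisfy it → formula holds.

Yes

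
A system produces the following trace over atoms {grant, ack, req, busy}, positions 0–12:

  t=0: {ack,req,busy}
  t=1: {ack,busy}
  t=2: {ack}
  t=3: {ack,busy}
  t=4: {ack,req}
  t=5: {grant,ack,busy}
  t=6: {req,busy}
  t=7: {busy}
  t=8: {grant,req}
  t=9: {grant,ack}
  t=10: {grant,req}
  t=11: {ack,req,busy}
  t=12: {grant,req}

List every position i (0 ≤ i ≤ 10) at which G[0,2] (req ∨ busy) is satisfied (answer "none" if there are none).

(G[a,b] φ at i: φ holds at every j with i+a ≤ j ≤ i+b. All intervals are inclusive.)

3, 4, 5, 6, 10

Evaluate at each i in [0,10]:
  i=0: ✗ (fails at j=2)
  i=1: ✗ (fails at j=2)
  i=2: ✗ (fails at j=2)
  i=3: ✓ (all of [3,5])
  i=4: ✓ (all of [4,6])
  i=5: ✓ (all of [5,7])
  i=6: ✓ (all of [6,8])
  i=7: ✗ (fails at j=9)
  i=8: ✗ (fails at j=9)
  i=9: ✗ (fails at j=9)
  i=10: ✓ (all of [10,12])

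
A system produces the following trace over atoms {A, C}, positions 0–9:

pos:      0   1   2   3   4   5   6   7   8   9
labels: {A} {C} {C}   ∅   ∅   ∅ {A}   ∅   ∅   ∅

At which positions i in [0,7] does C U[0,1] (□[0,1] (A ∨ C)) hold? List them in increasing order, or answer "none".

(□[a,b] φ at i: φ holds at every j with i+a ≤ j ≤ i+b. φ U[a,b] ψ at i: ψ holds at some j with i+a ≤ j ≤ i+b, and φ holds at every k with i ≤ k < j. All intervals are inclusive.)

0, 1

Evaluate at each i in [0,7]:
  i=0: ✓ (rhs at j=0)
  i=1: ✓ (rhs at j=1)
  i=2: ✗ (no rhs in [2,3])
  i=3: ✗ (no rhs in [3,4])
  i=4: ✗ (no rhs in [4,5])
  i=5: ✗ (no rhs in [5,6])
  i=6: ✗ (no rhs in [6,7])
  i=7: ✗ (no rhs in [7,8])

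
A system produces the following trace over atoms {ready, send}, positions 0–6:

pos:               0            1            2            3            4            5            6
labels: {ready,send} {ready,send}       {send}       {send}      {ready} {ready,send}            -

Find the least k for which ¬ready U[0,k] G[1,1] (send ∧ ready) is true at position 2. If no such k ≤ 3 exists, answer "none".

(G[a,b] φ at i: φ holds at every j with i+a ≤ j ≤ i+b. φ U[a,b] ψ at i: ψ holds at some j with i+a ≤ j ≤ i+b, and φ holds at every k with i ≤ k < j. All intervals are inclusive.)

2

Need earliest j ≥ 2 with G[1,1] (send ∧ ready), and ¬ready at every k in [2,j-1].
  j=2: rhs fails.
  j=3: rhs fails.
  j=4: rhs holds; lhs holds on [2,3]. k = 2.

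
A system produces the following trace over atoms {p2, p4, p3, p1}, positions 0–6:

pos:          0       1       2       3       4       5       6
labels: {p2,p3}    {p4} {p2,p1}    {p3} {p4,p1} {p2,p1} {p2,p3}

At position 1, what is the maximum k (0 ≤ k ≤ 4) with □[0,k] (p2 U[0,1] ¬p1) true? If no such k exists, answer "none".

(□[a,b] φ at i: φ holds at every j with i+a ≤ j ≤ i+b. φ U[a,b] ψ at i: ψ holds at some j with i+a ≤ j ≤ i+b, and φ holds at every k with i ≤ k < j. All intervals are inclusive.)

(p2 U[0,1] ¬p1) must hold from j=1 onward; find where it first fails.
  j=1: holds
  j=2: holds
  j=3: holds
  j=4: fails
Holds on [1,3], so largest k = 2.

2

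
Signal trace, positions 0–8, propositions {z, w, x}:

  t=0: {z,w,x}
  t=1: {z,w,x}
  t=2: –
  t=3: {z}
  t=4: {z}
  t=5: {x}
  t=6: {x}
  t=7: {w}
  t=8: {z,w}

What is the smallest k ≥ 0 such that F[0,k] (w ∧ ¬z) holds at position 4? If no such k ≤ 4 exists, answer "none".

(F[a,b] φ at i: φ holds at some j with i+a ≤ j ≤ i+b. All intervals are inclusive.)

Scan j = 4,5,… for (w ∧ ¬z):
  j=4: fails
  j=5: fails
  j=6: fails
  j=7: holds
First hit at j=7, so smallest k = 7-4 = 3.

3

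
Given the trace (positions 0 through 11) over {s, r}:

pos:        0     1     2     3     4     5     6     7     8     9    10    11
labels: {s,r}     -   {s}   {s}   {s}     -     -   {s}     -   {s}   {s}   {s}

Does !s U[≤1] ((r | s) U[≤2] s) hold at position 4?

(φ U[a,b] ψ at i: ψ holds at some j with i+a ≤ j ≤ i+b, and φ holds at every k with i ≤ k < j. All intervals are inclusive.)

Holds

Need some j in [4,5] with ((r | s) U[≤2] s), and !s at every k in [4,j-1].
  j=4: ((r | s) U[≤2] s) holds; no prefix to check → satisfied.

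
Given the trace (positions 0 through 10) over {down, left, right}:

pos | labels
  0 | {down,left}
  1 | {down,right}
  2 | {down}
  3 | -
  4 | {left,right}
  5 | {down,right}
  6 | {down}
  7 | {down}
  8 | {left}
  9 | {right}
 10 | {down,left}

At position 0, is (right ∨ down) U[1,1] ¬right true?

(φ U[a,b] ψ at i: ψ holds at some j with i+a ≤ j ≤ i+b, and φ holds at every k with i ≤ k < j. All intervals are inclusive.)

Does not hold

Need some j in [1,1] with ¬right, and (right ∨ down) at every k in [0,j-1].
  j=1: ¬right false.
No j in the window works → until fails.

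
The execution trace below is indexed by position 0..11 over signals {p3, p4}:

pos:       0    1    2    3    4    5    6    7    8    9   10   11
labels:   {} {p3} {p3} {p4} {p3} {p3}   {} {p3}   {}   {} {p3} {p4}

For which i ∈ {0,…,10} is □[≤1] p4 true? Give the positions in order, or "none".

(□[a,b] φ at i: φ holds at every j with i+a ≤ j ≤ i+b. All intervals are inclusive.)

Evaluate at each i in [0,10]:
  i=0: ✗ (fails at j=0)
  i=1: ✗ (fails at j=1)
  i=2: ✗ (fails at j=2)
  i=3: ✗ (fails at j=4)
  i=4: ✗ (fails at j=4)
  i=5: ✗ (fails at j=5)
  i=6: ✗ (fails at j=6)
  i=7: ✗ (fails at j=7)
  i=8: ✗ (fails at j=8)
  i=9: ✗ (fails at j=9)
  i=10: ✗ (fails at j=10)

none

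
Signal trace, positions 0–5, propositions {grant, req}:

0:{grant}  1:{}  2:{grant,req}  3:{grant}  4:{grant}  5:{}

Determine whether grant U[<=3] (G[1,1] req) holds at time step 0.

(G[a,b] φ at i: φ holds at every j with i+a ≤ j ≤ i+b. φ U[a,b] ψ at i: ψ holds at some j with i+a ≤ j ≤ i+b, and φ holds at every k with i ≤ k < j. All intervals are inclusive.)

Need some j in [0,3] with G[1,1] req, and grant at every k in [0,j-1].
  j=0: G[1,1] req — fails at 1.
  j=1: G[1,1] req holds; grant holds at every k in [0,0] → satisfied.

Yes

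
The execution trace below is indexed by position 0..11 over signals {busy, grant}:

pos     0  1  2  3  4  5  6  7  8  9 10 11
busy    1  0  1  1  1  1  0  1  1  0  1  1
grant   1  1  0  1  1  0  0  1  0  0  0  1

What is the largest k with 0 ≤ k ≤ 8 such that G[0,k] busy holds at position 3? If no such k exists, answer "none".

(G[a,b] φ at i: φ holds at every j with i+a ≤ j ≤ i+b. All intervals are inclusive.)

2

busy must hold from j=3 onward; find where it first fails.
  j=3: holds
  j=4: holds
  j=5: holds
  j=6: fails
Holds on [3,5], so largest k = 2.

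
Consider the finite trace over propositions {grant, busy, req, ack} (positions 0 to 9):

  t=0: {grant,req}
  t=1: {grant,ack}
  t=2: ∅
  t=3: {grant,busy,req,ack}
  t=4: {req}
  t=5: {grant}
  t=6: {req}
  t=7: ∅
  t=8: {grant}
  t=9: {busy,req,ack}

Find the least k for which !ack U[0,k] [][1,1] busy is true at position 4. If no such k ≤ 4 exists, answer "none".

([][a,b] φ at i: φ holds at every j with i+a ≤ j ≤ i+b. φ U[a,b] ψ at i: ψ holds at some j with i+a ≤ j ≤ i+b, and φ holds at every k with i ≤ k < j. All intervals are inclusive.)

Need earliest j ≥ 4 with [][1,1] busy, and !ack at every k in [4,j-1].
  j=4: rhs fails.
  j=5: rhs fails.
  j=6: rhs fails.
  j=7: rhs fails.
  j=8: rhs holds; lhs holds on [4,7]. k = 4.

4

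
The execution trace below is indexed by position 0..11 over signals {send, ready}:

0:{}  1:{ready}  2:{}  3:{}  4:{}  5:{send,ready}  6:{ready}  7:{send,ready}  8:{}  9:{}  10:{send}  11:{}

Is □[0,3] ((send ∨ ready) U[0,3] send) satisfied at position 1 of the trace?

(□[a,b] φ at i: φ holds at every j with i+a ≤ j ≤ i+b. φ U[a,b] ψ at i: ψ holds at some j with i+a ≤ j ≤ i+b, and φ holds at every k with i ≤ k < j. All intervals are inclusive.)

Check ((send ∨ ready) U[0,3] send) at every j in [1,4]:
  j=1: fails
  j=2: fails
  j=3: fails
  j=4: fails
Fails at j=1 → formula fails.

False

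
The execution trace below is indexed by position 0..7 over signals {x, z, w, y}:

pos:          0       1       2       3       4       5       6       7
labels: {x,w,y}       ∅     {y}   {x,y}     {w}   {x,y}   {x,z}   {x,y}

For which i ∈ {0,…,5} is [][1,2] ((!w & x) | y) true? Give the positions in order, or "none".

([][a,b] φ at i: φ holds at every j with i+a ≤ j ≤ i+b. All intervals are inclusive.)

Evaluate at each i in [0,5]:
  i=0: ✗ (fails at j=1)
  i=1: ✓ (all of [2,3])
  i=2: ✗ (fails at j=4)
  i=3: ✗ (fails at j=4)
  i=4: ✓ (all of [5,6])
  i=5: ✓ (all of [6,7])

1, 4, 5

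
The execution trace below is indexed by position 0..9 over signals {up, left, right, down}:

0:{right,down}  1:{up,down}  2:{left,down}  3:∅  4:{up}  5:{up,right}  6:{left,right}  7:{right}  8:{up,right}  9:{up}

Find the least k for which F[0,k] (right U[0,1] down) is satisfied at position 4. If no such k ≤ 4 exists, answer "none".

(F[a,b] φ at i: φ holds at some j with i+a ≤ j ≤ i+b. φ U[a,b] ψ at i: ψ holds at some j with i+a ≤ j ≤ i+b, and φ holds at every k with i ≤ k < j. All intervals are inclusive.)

Scan j = 4,5,… for (right U[0,1] down):
  j=4: fails
  j=5: fails
  j=6: fails
  j=7: fails
  j=8: fails
No j in [4,8] satisfies it → none.

none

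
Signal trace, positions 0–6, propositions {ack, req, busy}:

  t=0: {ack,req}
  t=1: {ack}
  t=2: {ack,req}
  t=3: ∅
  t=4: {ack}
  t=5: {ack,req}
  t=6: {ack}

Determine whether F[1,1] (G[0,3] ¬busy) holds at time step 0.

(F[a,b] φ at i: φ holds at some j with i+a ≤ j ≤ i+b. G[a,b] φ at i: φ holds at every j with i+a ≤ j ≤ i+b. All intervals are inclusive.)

True

Check G[0,3] ¬busy at each j in [1,1]:
  j=1: holds on [1,4]
Found at j=1 → formula holds.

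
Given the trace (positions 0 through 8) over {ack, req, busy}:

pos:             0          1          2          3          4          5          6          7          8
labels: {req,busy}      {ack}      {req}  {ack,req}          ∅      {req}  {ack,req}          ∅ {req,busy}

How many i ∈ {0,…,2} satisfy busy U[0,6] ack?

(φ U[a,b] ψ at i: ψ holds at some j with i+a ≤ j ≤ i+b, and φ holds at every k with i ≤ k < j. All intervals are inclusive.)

2

Evaluate at each i in [0,2]:
  i=0: ✓ (rhs at j=1; lhs holds on [0,0])
  i=1: ✓ (rhs at j=1)
  i=2: ✗ (lhs fails at k=2 before rhs at j=3)
Positions where it holds: {0, 1} → 2.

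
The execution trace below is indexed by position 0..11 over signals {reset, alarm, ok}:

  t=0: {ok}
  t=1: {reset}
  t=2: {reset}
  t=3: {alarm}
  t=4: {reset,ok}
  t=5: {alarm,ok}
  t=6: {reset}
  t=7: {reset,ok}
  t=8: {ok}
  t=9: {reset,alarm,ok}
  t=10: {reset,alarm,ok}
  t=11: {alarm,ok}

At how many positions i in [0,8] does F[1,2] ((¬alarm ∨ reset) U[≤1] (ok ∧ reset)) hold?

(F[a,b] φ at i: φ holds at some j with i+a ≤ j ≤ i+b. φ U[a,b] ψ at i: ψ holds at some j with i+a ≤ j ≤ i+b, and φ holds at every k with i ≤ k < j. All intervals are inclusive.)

Evaluate at each i in [0,8]:
  i=0: ✗ (none in [1,2])
  i=1: ✗ (none in [2,3])
  i=2: ✓ (witness j=4)
  i=3: ✓ (witness j=4)
  i=4: ✓ (witness j=6)
  i=5: ✓ (witness j=6)
  i=6: ✓ (witness j=7)
  i=7: ✓ (witness j=8)
  i=8: ✓ (witness j=9)
Positions where it holds: {2, 3, 4, 5, 6, 7, 8} → 7.

7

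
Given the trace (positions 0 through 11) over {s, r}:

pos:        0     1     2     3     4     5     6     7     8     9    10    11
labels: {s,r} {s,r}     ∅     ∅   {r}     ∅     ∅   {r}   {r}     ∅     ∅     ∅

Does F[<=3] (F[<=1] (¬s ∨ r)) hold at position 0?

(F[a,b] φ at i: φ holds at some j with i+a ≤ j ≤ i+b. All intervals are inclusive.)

Check F[<=1] (¬s ∨ r) at each j in [0,3]:
  j=0: holds (witness at 0)
  j=1: holds (witness at 1)
  j=2: holds (witness at 2)
  j=3: holds (witness at 3)
Found at j=0 → formula holds.

Holds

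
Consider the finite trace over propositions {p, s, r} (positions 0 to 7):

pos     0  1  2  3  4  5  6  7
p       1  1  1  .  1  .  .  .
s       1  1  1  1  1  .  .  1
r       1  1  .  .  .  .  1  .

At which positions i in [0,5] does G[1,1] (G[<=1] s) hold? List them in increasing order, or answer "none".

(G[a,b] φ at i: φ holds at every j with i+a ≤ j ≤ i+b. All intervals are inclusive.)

0, 1, 2

Evaluate at each i in [0,5]:
  i=0: ✓ (all of [1,1])
  i=1: ✓ (all of [2,2])
  i=2: ✓ (all of [3,3])
  i=3: ✗ (fails at j=4)
  i=4: ✗ (fails at j=5)
  i=5: ✗ (fails at j=6)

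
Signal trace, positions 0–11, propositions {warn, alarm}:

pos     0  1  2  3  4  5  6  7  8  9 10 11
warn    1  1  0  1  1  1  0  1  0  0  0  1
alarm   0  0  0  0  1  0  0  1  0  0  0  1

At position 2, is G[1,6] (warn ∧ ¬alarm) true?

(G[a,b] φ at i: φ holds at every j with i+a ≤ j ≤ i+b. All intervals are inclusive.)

Check (warn ∧ ¬alarm) at every j in [3,8]:
  j=3: true
  j=4: false
  j=5: true
  j=6: false
  j=7: false
  j=8: false
Fails at j=4 → formula fails.

Does not hold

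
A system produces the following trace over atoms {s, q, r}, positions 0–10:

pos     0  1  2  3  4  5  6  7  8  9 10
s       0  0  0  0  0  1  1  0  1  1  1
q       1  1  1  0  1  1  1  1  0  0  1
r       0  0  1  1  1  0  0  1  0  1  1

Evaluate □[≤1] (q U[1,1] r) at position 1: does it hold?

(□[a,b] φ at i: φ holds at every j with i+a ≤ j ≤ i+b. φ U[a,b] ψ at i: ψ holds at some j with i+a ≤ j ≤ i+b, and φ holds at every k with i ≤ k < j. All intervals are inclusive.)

Holds

Check (q U[1,1] r) at every j in [1,2]:
  j=1: holds
  j=2: holds
All positions satisfy it → formula holds.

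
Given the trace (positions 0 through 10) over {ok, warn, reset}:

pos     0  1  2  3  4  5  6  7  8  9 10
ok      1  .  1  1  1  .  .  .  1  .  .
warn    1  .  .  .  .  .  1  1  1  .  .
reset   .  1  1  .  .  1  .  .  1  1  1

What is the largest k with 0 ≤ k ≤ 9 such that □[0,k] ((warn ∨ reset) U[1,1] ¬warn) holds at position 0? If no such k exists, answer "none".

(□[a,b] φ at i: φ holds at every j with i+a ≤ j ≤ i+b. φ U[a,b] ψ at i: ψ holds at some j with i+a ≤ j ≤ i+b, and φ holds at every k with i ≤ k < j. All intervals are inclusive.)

2

((warn ∨ reset) U[1,1] ¬warn) must hold from j=0 onward; find where it first fails.
  j=0: holds
  j=1: holds
  j=2: holds
  j=3: fails
Holds on [0,2], so largest k = 2.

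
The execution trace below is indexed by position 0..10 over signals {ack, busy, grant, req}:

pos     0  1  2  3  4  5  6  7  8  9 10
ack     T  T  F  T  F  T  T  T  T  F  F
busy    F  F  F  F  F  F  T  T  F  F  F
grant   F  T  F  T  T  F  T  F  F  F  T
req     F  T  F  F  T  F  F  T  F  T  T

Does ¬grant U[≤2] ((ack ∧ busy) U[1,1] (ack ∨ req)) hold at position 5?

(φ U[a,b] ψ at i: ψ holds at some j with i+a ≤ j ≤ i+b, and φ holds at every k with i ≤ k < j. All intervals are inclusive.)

Need some j in [5,7] with ((ack ∧ busy) U[1,1] (ack ∨ req)), and ¬grant at every k in [5,j-1].
  j=5: ((ack ∧ busy) U[1,1] (ack ∨ req)) — fails.
  j=6: ((ack ∧ busy) U[1,1] (ack ∨ req)) holds; ¬grant holds at every k in [5,5] → satisfied.

Holds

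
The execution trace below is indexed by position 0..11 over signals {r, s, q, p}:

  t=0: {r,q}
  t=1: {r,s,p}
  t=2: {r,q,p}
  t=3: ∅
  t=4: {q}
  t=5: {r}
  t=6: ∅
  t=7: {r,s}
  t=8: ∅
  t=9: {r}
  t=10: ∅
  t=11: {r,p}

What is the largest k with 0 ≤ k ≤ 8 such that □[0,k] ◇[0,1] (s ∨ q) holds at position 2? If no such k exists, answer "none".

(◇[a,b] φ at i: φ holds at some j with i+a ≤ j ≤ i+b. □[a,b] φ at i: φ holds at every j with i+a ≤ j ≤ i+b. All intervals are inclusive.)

◇[0,1] (s ∨ q) must hold from j=2 onward; find where it first fails.
  j=2: holds
  j=3: holds
  j=4: holds
  j=5: fails
Holds on [2,4], so largest k = 2.

2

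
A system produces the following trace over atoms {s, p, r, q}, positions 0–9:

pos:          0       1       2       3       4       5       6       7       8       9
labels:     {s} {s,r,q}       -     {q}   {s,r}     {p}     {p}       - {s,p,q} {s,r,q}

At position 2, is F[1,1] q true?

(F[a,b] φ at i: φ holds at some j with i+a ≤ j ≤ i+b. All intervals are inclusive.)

Check q at each j in [3,3]:
  j=3: true
Found at j=3 → formula holds.

True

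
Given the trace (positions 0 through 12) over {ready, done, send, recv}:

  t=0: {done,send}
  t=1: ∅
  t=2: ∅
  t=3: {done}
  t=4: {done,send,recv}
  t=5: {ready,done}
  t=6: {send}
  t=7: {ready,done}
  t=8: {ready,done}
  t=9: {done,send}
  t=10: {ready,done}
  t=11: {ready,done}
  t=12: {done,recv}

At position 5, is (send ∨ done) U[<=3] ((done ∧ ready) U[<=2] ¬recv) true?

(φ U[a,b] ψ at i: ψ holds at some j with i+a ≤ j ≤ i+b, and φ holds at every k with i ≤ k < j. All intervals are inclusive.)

Holds

Need some j in [5,8] with ((done ∧ ready) U[<=2] ¬recv), and (send ∨ done) at every k in [5,j-1].
  j=5: ((done ∧ ready) U[<=2] ¬recv) holds; no prefix to check → satisfied.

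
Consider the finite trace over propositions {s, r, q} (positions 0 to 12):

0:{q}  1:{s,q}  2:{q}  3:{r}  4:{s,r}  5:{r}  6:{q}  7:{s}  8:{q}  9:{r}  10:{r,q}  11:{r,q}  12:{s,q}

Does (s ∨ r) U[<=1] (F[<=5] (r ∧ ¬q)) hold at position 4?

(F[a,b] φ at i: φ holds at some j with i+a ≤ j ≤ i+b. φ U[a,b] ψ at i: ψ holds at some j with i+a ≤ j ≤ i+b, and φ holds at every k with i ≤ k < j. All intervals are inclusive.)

Need some j in [4,5] with F[<=5] (r ∧ ¬q), and (s ∨ r) at every k in [4,j-1].
  j=4: F[<=5] (r ∧ ¬q) holds; no prefix to check → satisfied.

Holds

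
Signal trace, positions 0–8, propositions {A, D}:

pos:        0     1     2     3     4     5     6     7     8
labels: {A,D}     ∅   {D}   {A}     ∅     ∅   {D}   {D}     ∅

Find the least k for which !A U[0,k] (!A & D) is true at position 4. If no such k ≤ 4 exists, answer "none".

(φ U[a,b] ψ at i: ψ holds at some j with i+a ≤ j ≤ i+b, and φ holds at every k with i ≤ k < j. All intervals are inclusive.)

2

Need earliest j ≥ 4 with (!A & D), and !A at every k in [4,j-1].
  j=4: rhs fails.
  j=5: rhs fails.
  j=6: rhs holds; lhs holds on [4,5]. k = 2.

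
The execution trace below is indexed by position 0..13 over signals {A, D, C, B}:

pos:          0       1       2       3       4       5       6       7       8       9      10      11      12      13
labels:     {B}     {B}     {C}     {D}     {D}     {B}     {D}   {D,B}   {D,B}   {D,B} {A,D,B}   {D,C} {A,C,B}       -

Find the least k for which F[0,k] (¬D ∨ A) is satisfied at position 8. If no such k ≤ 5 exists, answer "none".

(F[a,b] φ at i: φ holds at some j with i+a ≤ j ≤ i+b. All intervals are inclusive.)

2

Scan j = 8,9,… for (¬D ∨ A):
  j=8: fails
  j=9: fails
  j=10: holds
First hit at j=10, so smallest k = 10-8 = 2.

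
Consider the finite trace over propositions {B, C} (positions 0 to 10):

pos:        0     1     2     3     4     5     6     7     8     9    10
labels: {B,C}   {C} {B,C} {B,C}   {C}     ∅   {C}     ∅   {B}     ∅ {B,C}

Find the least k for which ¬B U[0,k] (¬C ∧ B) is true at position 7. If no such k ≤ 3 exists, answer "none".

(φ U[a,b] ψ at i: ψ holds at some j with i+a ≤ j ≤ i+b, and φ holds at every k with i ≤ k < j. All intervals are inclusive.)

1

Need earliest j ≥ 7 with (¬C ∧ B), and ¬B at every k in [7,j-1].
  j=7: rhs fails.
  j=8: rhs holds; lhs holds on [7,7]. k = 1.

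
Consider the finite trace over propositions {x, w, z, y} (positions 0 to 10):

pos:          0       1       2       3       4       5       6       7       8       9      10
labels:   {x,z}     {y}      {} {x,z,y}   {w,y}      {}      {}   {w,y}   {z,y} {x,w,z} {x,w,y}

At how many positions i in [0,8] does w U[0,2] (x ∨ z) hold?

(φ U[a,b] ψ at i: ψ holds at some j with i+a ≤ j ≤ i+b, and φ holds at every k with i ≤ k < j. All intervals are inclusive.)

4

Evaluate at each i in [0,8]:
  i=0: ✓ (rhs at j=0)
  i=1: ✗ (lhs fails at k=1 before rhs at j=3)
  i=2: ✗ (lhs fails at k=2 before rhs at j=3)
  i=3: ✓ (rhs at j=3)
  i=4: ✗ (no rhs in [4,6])
  i=5: ✗ (no rhs in [5,7])
  i=6: ✗ (lhs fails at k=6 before rhs at j=8)
  i=7: ✓ (rhs at j=8; lhs holds on [7,7])
  i=8: ✓ (rhs at j=8)
Positions where it holds: {0, 3, 7, 8} → 4.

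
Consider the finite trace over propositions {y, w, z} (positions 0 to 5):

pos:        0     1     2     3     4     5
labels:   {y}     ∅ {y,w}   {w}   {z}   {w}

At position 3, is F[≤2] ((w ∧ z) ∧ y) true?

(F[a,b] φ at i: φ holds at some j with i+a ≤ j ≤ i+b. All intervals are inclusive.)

False

Check ((w ∧ z) ∧ y) at each j in [3,5]:
  j=3: false
  j=4: false
  j=5: false
No position in the window satisfies it → formula fails.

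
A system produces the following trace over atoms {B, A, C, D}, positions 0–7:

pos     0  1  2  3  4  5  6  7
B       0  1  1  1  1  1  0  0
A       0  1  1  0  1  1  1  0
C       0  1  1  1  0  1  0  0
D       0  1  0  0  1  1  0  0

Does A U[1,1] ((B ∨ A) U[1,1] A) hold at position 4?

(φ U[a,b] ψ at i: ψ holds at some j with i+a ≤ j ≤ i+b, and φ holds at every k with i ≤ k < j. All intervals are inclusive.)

Need some j in [5,5] with ((B ∨ A) U[1,1] A), and A at every k in [4,j-1].
  j=5: ((B ∨ A) U[1,1] A) holds; A holds at every k in [4,4] → satisfied.

Holds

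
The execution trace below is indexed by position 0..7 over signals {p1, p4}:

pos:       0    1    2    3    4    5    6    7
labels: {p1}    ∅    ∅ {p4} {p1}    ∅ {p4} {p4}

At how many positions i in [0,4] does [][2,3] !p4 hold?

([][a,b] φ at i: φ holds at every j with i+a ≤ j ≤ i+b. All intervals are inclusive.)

1

Evaluate at each i in [0,4]:
  i=0: ✗ (fails at j=3)
  i=1: ✗ (fails at j=3)
  i=2: ✓ (all of [4,5])
  i=3: ✗ (fails at j=6)
  i=4: ✗ (fails at j=6)
Positions where it holds: {2} → 1.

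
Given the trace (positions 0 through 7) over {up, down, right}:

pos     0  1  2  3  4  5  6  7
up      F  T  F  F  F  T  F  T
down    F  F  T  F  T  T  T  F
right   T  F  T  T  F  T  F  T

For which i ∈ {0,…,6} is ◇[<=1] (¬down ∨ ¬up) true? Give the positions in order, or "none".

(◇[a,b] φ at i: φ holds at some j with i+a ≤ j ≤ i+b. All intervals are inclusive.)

0, 1, 2, 3, 4, 5, 6

Evaluate at each i in [0,6]:
  i=0: ✓ (witness j=0)
  i=1: ✓ (witness j=1)
  i=2: ✓ (witness j=2)
  i=3: ✓ (witness j=3)
  i=4: ✓ (witness j=4)
  i=5: ✓ (witness j=6)
  i=6: ✓ (witness j=6)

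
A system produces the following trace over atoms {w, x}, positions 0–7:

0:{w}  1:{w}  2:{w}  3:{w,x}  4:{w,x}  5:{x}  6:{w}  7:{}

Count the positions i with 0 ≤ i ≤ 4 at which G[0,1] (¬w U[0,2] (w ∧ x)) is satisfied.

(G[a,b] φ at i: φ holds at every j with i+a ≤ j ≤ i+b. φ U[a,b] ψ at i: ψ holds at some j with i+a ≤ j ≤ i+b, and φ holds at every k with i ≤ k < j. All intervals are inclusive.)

1

Evaluate at each i in [0,4]:
  i=0: ✗ (fails at j=0)
  i=1: ✗ (fails at j=1)
  i=2: ✗ (fails at j=2)
  i=3: ✓ (all of [3,4])
  i=4: ✗ (fails at j=5)
Positions where it holds: {3} → 1.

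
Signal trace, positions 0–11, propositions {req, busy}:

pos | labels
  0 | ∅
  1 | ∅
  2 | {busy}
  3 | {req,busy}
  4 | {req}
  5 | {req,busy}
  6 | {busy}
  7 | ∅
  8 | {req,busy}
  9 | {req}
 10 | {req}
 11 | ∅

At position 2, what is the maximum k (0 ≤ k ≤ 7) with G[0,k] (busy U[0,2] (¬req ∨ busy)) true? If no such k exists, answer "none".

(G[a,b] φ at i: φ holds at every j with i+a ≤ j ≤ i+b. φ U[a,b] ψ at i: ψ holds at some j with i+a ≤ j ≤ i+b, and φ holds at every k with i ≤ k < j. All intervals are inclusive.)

1

(busy U[0,2] (¬req ∨ busy)) must hold from j=2 onward; find where it first fails.
  j=2: holds
  j=3: holds
  j=4: fails
Holds on [2,3], so largest k = 1.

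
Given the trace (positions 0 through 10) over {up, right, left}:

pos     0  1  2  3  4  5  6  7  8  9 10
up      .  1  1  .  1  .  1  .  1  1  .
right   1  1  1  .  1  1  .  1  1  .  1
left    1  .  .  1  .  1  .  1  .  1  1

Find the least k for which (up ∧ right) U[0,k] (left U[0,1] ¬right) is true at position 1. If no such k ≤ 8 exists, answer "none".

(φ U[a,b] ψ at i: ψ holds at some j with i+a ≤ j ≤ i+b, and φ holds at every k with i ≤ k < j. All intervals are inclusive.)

2

Need earliest j ≥ 1 with (left U[0,1] ¬right), and (up ∧ right) at every k in [1,j-1].
  j=1: rhs fails.
  j=2: rhs fails.
  j=3: rhs holds; lhs holds on [1,2]. k = 2.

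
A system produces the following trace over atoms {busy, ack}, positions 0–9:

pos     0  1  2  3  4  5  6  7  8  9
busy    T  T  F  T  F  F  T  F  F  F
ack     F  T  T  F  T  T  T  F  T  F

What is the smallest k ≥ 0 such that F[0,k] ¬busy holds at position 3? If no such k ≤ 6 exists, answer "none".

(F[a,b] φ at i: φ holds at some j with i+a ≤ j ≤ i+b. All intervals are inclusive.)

Scan j = 3,4,… for ¬busy:
  j=3: fails
  j=4: holds
First hit at j=4, so smallest k = 4-3 = 1.

1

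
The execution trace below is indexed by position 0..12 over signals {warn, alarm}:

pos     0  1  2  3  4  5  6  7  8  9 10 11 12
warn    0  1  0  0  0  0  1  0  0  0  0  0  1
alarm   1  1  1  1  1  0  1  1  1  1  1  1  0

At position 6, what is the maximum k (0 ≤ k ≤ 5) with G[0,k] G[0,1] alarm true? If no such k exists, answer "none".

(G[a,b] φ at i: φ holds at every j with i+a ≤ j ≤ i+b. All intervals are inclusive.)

G[0,1] alarm must hold from j=6 onward; find where it first fails.
  j=6: holds
  j=7: holds
  j=8: holds
  j=9: holds
  j=10: holds
  j=11: fails
Holds on [6,10], so largest k = 4.

4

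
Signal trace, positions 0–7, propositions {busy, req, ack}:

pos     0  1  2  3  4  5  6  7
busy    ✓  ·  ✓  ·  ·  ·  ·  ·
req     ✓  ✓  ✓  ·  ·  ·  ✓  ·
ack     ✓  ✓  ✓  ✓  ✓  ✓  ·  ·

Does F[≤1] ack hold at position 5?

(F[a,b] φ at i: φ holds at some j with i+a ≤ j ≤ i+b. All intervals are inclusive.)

Holds

Check ack at each j in [5,6]:
  j=5: true
  j=6: false
Found at j=5 → formula holds.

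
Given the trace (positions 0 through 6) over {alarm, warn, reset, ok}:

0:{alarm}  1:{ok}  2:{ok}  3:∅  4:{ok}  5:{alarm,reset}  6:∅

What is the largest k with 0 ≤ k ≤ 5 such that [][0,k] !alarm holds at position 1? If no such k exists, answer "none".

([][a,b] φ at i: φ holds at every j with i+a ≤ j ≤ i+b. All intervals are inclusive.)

3

!alarm must hold from j=1 onward; find where it first fails.
  j=1: holds
  j=2: holds
  j=3: holds
  j=4: holds
  j=5: fails
Holds on [1,4], so largest k = 3.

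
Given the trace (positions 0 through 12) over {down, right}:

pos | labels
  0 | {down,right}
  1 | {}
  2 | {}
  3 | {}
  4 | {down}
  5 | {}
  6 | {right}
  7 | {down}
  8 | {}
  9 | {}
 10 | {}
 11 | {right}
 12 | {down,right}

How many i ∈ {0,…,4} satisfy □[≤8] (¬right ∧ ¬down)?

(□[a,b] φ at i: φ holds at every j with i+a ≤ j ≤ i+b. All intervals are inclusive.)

Evaluate at each i in [0,4]:
  i=0: ✗ (fails at j=0)
  i=1: ✗ (fails at j=4)
  i=2: ✗ (fails at j=4)
  i=3: ✗ (fails at j=4)
  i=4: ✗ (fails at j=4)
Positions where it holds: {} → 0.

0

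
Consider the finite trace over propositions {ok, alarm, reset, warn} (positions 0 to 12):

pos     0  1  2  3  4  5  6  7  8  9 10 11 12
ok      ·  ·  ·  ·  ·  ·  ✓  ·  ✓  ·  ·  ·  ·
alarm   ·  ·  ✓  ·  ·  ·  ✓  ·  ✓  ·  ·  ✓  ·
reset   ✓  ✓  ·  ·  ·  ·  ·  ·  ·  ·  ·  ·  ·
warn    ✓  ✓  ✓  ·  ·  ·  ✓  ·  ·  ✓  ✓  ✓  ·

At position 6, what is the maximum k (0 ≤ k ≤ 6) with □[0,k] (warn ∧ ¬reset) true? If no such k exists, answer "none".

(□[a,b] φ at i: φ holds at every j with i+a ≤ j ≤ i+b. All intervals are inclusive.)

0

(warn ∧ ¬reset) must hold from j=6 onward; find where it first fails.
  j=6: holds
  j=7: fails
Holds on [6,6], so largest k = 0.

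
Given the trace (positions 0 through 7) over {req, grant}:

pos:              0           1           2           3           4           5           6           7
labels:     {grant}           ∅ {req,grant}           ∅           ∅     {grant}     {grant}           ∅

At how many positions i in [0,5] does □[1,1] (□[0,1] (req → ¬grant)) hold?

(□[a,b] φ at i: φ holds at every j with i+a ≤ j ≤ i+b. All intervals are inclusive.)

4

Evaluate at each i in [0,5]:
  i=0: ✗ (fails at j=1)
  i=1: ✗ (fails at j=2)
  i=2: ✓ (all of [3,3])
  i=3: ✓ (all of [4,4])
  i=4: ✓ (all of [5,5])
  i=5: ✓ (all of [6,6])
Positions where it holds: {2, 3, 4, 5} → 4.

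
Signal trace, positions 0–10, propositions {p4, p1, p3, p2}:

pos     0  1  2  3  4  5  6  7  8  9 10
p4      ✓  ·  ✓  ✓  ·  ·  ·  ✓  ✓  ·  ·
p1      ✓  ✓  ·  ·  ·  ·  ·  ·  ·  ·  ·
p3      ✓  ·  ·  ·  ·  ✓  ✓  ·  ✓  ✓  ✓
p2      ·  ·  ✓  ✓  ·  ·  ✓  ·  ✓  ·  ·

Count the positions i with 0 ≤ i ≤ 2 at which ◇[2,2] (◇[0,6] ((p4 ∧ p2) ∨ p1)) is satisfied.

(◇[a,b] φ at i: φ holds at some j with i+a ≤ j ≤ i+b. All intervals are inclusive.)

3

Evaluate at each i in [0,2]:
  i=0: ✓ (witness j=2)
  i=1: ✓ (witness j=3)
  i=2: ✓ (witness j=4)
Positions where it holds: {0, 1, 2} → 3.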